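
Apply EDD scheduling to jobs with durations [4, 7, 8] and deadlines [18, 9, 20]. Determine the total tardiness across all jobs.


Sort by due date (EDD order): [(7, 9), (4, 18), (8, 20)]
Compute completion times and tardiness:
  Job 1: p=7, d=9, C=7, tardiness=max(0,7-9)=0
  Job 2: p=4, d=18, C=11, tardiness=max(0,11-18)=0
  Job 3: p=8, d=20, C=19, tardiness=max(0,19-20)=0
Total tardiness = 0

0


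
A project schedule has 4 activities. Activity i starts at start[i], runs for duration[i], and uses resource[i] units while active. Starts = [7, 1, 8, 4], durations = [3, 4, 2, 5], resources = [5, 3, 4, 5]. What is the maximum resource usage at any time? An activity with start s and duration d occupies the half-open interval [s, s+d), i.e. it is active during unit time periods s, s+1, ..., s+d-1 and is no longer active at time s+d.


Each activity i is active on [start_i, start_i + duration_i).
Compute total resource usage per time slot:
  t=0: active resources = [], total = 0
  t=1: active resources = [3], total = 3
  t=2: active resources = [3], total = 3
  t=3: active resources = [3], total = 3
  t=4: active resources = [3, 5], total = 8
  t=5: active resources = [5], total = 5
  t=6: active resources = [5], total = 5
  t=7: active resources = [5, 5], total = 10
  t=8: active resources = [5, 4, 5], total = 14
  t=9: active resources = [5, 4], total = 9
Peak resource demand = 14

14


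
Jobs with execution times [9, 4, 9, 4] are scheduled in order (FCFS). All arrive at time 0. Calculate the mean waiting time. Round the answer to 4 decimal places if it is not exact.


FCFS order (as given): [9, 4, 9, 4]
Waiting times:
  Job 1: wait = 0
  Job 2: wait = 9
  Job 3: wait = 13
  Job 4: wait = 22
Sum of waiting times = 44
Average waiting time = 44/4 = 11.0

11.0


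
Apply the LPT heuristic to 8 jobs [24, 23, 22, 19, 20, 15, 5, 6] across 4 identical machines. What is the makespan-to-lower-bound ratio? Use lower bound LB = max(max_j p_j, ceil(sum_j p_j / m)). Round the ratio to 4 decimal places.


LPT order: [24, 23, 22, 20, 19, 15, 6, 5]
Machine loads after assignment: [29, 29, 37, 39]
LPT makespan = 39
Lower bound = max(max_job, ceil(total/4)) = max(24, 34) = 34
Ratio = 39 / 34 = 1.1471

1.1471


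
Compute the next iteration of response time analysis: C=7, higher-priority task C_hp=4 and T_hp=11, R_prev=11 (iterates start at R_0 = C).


R_next = C + ceil(R_prev / T_hp) * C_hp
ceil(11 / 11) = ceil(1.0) = 1
Interference = 1 * 4 = 4
R_next = 7 + 4 = 11
R_next = R_prev, so the iteration has converged (response time = 11).

11


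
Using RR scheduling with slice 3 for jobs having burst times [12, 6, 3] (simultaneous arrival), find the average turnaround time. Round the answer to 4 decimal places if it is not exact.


Time quantum = 3
Execution trace:
  J1 runs 3 units, time = 3
  J2 runs 3 units, time = 6
  J3 runs 3 units, time = 9
  J1 runs 3 units, time = 12
  J2 runs 3 units, time = 15
  J1 runs 3 units, time = 18
  J1 runs 3 units, time = 21
Finish times: [21, 15, 9]
Average turnaround = 45/3 = 15.0

15.0


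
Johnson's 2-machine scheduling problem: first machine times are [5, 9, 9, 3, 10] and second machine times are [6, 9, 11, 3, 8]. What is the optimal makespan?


Apply Johnson's rule:
  Group 1 (a <= b): [(4, 3, 3), (1, 5, 6), (2, 9, 9), (3, 9, 11)]
  Group 2 (a > b): [(5, 10, 8)]
Optimal job order: [4, 1, 2, 3, 5]
Schedule:
  Job 4: M1 done at 3, M2 done at 6
  Job 1: M1 done at 8, M2 done at 14
  Job 2: M1 done at 17, M2 done at 26
  Job 3: M1 done at 26, M2 done at 37
  Job 5: M1 done at 36, M2 done at 45
Makespan = 45

45


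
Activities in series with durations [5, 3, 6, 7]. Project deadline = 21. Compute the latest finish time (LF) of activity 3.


LF(activity 3) = deadline - sum of successor durations
Successors: activities 4 through 4 with durations [7]
Sum of successor durations = 7
LF = 21 - 7 = 14

14


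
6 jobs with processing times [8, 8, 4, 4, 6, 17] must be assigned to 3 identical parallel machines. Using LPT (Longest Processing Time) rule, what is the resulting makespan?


Sort jobs in decreasing order (LPT): [17, 8, 8, 6, 4, 4]
Assign each job to the least loaded machine:
  Machine 1: jobs [17], load = 17
  Machine 2: jobs [8, 6], load = 14
  Machine 3: jobs [8, 4, 4], load = 16
Makespan = max load = 17

17


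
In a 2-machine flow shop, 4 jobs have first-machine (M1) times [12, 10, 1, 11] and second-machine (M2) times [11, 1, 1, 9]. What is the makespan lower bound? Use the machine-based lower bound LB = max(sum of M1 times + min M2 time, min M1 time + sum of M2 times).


LB1 = sum(M1 times) + min(M2 times) = 34 + 1 = 35
LB2 = min(M1 times) + sum(M2 times) = 1 + 22 = 23
Lower bound = max(LB1, LB2) = max(35, 23) = 35

35


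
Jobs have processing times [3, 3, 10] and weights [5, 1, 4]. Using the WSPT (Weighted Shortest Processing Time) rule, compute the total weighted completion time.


Compute p/w ratios and sort ascending (WSPT): [(3, 5), (10, 4), (3, 1)]
Compute weighted completion times:
  Job (p=3,w=5): C=3, w*C=5*3=15
  Job (p=10,w=4): C=13, w*C=4*13=52
  Job (p=3,w=1): C=16, w*C=1*16=16
Total weighted completion time = 83

83


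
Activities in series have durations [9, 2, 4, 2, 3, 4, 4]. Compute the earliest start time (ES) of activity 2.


Activity 2 starts after activities 1 through 1 complete.
Predecessor durations: [9]
ES = 9 = 9

9


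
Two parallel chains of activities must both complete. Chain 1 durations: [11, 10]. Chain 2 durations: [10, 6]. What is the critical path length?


Path A total = 11 + 10 = 21
Path B total = 10 + 6 = 16
Critical path = longest path = max(21, 16) = 21

21


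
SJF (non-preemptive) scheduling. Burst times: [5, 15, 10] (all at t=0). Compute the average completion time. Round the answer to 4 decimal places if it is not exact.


SJF order (ascending): [5, 10, 15]
Completion times:
  Job 1: burst=5, C=5
  Job 2: burst=10, C=15
  Job 3: burst=15, C=30
Average completion = 50/3 = 16.6667

16.6667


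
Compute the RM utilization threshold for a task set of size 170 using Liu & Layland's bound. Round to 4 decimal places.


Compute 2^(1/170) = 1.0040856600
Subtract 1: 1.0040856600 - 1 = 0.0040856600
Multiply by n: 170 * 0.0040856600 = 0.6945622000
Round to 4 dp: 0.6946

0.6946


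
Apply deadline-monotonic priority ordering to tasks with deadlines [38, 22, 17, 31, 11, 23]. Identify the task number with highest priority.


Sort tasks by relative deadline (ascending):
  Task 5: deadline = 11
  Task 3: deadline = 17
  Task 2: deadline = 22
  Task 6: deadline = 23
  Task 4: deadline = 31
  Task 1: deadline = 38
Priority order (highest first): [5, 3, 2, 6, 4, 1]
Highest priority task = 5

5


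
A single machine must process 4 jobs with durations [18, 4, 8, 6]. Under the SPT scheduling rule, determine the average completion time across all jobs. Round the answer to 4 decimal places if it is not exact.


Sort jobs by processing time (SPT order): [4, 6, 8, 18]
Compute completion times sequentially:
  Job 1: processing = 4, completes at 4
  Job 2: processing = 6, completes at 10
  Job 3: processing = 8, completes at 18
  Job 4: processing = 18, completes at 36
Sum of completion times = 68
Average completion time = 68/4 = 17.0

17.0


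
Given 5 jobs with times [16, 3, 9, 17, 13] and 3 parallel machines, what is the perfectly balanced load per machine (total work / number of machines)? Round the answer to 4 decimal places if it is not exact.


Total processing time = 16 + 3 + 9 + 17 + 13 = 58
Number of machines = 3
Ideal balanced load = 58 / 3 = 19.3333

19.3333


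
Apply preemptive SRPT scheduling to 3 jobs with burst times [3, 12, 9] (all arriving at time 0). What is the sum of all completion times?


Since all jobs arrive at t=0, SRPT equals SPT ordering.
SPT order: [3, 9, 12]
Completion times:
  Job 1: p=3, C=3
  Job 2: p=9, C=12
  Job 3: p=12, C=24
Total completion time = 3 + 12 + 24 = 39

39


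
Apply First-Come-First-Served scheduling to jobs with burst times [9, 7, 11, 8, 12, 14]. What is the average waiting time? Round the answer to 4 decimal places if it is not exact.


FCFS order (as given): [9, 7, 11, 8, 12, 14]
Waiting times:
  Job 1: wait = 0
  Job 2: wait = 9
  Job 3: wait = 16
  Job 4: wait = 27
  Job 5: wait = 35
  Job 6: wait = 47
Sum of waiting times = 134
Average waiting time = 134/6 = 22.3333

22.3333


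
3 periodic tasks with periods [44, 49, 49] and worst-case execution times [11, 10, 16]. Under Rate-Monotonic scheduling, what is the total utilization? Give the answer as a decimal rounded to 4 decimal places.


Compute individual utilizations (exact fractions):
  Task 1: C/T = 11/44 = 1/4 (approx. 0.25)
  Task 2: C/T = 10/49 (approx. 0.2041)
  Task 3: C/T = 16/49 (approx. 0.3265)
Total utilization U = 1/4 + 10/49 + 16/49 = 153/196
Rounded to 4 decimal places: U = 0.7806
RM (Liu & Layland) bound for 3 tasks = 0.779763; compare with U = 153/196 (approx. 0.780612)
bound < U <= 1, so the RM sufficient condition is not met (inconclusive; an exact test such as response-time analysis is needed).

0.7806


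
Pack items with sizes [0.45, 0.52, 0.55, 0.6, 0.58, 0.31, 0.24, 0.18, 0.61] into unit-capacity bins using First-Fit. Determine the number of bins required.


Place items sequentially using First-Fit:
  Item 0.45 -> new Bin 1
  Item 0.52 -> Bin 1 (now 0.97)
  Item 0.55 -> new Bin 2
  Item 0.6 -> new Bin 3
  Item 0.58 -> new Bin 4
  Item 0.31 -> Bin 2 (now 0.86)
  Item 0.24 -> Bin 3 (now 0.84)
  Item 0.18 -> Bin 4 (now 0.76)
  Item 0.61 -> new Bin 5
Total bins used = 5

5


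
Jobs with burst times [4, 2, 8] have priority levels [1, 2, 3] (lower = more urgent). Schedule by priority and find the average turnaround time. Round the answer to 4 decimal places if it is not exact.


Sort by priority (ascending = highest first):
Order: [(1, 4), (2, 2), (3, 8)]
Completion times:
  Priority 1, burst=4, C=4
  Priority 2, burst=2, C=6
  Priority 3, burst=8, C=14
Average turnaround = 24/3 = 8.0

8.0


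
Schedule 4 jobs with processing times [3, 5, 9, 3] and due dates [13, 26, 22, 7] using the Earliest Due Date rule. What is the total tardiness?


Sort by due date (EDD order): [(3, 7), (3, 13), (9, 22), (5, 26)]
Compute completion times and tardiness:
  Job 1: p=3, d=7, C=3, tardiness=max(0,3-7)=0
  Job 2: p=3, d=13, C=6, tardiness=max(0,6-13)=0
  Job 3: p=9, d=22, C=15, tardiness=max(0,15-22)=0
  Job 4: p=5, d=26, C=20, tardiness=max(0,20-26)=0
Total tardiness = 0

0


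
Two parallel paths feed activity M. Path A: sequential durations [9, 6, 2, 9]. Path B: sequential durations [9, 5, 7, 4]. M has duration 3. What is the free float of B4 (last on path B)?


ES(B4) = sum of predecessors on chain B = 21
EF(B4) = ES + duration = 21 + 4 = 25
Successor of B4 is M. ES(M) = max(sum(A), sum(B)) = max(26, 25) = 26
Free float = ES(successor) - EF(current) = 26 - 25 = 1

1


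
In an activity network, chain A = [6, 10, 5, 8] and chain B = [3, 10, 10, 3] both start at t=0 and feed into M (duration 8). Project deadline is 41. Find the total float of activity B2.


Forward pass: ES(B2) = sum of predecessors on chain B = 3
EF = ES + duration = 3 + 10 = 13
Backward pass: LF(M) = deadline = 41; LS(M) = 41 - 8 = 33
LF(B2) = LS(M) - sum(successors on chain B) = 33 - 13 = 20
LS = LF - duration = 20 - 10 = 10
Total float = LS - ES = 10 - 3 = 7

7


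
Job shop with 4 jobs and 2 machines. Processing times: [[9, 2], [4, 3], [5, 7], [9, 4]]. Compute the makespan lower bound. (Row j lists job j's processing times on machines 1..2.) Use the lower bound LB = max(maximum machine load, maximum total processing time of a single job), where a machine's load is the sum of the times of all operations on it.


Machine loads:
  Machine 1: 9 + 4 + 5 + 9 = 27
  Machine 2: 2 + 3 + 7 + 4 = 16
Max machine load = 27
Job totals:
  Job 1: 11
  Job 2: 7
  Job 3: 12
  Job 4: 13
Max job total = 13
Lower bound = max(27, 13) = 27

27


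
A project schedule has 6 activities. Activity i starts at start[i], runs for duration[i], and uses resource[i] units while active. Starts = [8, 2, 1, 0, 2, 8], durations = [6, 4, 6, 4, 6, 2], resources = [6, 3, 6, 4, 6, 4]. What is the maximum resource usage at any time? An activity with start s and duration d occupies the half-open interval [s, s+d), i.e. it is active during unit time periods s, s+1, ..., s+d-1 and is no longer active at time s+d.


Each activity i is active on [start_i, start_i + duration_i).
Compute total resource usage per time slot:
  t=0: active resources = [4], total = 4
  t=1: active resources = [6, 4], total = 10
  t=2: active resources = [3, 6, 4, 6], total = 19
  t=3: active resources = [3, 6, 4, 6], total = 19
  t=4: active resources = [3, 6, 6], total = 15
  t=5: active resources = [3, 6, 6], total = 15
  t=6: active resources = [6, 6], total = 12
  t=7: active resources = [6], total = 6
  t=8: active resources = [6, 4], total = 10
  t=9: active resources = [6, 4], total = 10
  t=10: active resources = [6], total = 6
  t=11: active resources = [6], total = 6
  t=12: active resources = [6], total = 6
  t=13: active resources = [6], total = 6
Peak resource demand = 19

19


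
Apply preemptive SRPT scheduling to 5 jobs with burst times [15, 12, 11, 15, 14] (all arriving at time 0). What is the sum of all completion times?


Since all jobs arrive at t=0, SRPT equals SPT ordering.
SPT order: [11, 12, 14, 15, 15]
Completion times:
  Job 1: p=11, C=11
  Job 2: p=12, C=23
  Job 3: p=14, C=37
  Job 4: p=15, C=52
  Job 5: p=15, C=67
Total completion time = 11 + 23 + 37 + 52 + 67 = 190

190


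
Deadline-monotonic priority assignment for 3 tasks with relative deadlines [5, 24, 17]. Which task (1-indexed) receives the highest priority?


Sort tasks by relative deadline (ascending):
  Task 1: deadline = 5
  Task 3: deadline = 17
  Task 2: deadline = 24
Priority order (highest first): [1, 3, 2]
Highest priority task = 1

1


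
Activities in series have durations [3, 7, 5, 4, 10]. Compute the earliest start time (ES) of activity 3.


Activity 3 starts after activities 1 through 2 complete.
Predecessor durations: [3, 7]
ES = 3 + 7 = 10

10


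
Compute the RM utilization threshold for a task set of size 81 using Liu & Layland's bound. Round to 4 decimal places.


Compute 2^(1/81) = 1.0085940916
Subtract 1: 1.0085940916 - 1 = 0.0085940916
Multiply by n: 81 * 0.0085940916 = 0.6961214196
Round to 4 dp: 0.6961

0.6961


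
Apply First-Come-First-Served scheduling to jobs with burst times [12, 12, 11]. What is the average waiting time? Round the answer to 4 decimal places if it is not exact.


FCFS order (as given): [12, 12, 11]
Waiting times:
  Job 1: wait = 0
  Job 2: wait = 12
  Job 3: wait = 24
Sum of waiting times = 36
Average waiting time = 36/3 = 12.0

12.0


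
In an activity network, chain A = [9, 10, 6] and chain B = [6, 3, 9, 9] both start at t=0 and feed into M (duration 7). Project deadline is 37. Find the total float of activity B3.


Forward pass: ES(B3) = sum of predecessors on chain B = 9
EF = ES + duration = 9 + 9 = 18
Backward pass: LF(M) = deadline = 37; LS(M) = 37 - 7 = 30
LF(B3) = LS(M) - sum(successors on chain B) = 30 - 9 = 21
LS = LF - duration = 21 - 9 = 12
Total float = LS - ES = 12 - 9 = 3

3


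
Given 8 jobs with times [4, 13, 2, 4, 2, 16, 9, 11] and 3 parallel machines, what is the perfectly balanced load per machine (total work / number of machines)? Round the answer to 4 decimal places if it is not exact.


Total processing time = 4 + 13 + 2 + 4 + 2 + 16 + 9 + 11 = 61
Number of machines = 3
Ideal balanced load = 61 / 3 = 20.3333

20.3333


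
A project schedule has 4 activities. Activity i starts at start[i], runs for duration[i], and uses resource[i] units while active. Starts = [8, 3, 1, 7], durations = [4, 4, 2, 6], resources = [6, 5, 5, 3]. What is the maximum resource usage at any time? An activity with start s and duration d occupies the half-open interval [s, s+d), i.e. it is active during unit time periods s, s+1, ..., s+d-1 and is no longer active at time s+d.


Each activity i is active on [start_i, start_i + duration_i).
Compute total resource usage per time slot:
  t=0: active resources = [], total = 0
  t=1: active resources = [5], total = 5
  t=2: active resources = [5], total = 5
  t=3: active resources = [5], total = 5
  t=4: active resources = [5], total = 5
  t=5: active resources = [5], total = 5
  t=6: active resources = [5], total = 5
  t=7: active resources = [3], total = 3
  t=8: active resources = [6, 3], total = 9
  t=9: active resources = [6, 3], total = 9
  t=10: active resources = [6, 3], total = 9
  t=11: active resources = [6, 3], total = 9
  t=12: active resources = [3], total = 3
Peak resource demand = 9

9


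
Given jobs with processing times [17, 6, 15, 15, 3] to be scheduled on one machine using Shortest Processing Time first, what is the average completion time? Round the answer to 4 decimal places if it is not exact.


Sort jobs by processing time (SPT order): [3, 6, 15, 15, 17]
Compute completion times sequentially:
  Job 1: processing = 3, completes at 3
  Job 2: processing = 6, completes at 9
  Job 3: processing = 15, completes at 24
  Job 4: processing = 15, completes at 39
  Job 5: processing = 17, completes at 56
Sum of completion times = 131
Average completion time = 131/5 = 26.2

26.2


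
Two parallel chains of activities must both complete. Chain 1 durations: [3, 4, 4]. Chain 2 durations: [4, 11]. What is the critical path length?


Path A total = 3 + 4 + 4 = 11
Path B total = 4 + 11 = 15
Critical path = longest path = max(11, 15) = 15

15


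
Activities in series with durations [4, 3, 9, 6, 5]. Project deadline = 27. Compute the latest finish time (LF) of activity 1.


LF(activity 1) = deadline - sum of successor durations
Successors: activities 2 through 5 with durations [3, 9, 6, 5]
Sum of successor durations = 23
LF = 27 - 23 = 4

4


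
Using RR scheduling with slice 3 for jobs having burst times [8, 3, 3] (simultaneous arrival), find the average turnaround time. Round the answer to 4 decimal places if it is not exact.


Time quantum = 3
Execution trace:
  J1 runs 3 units, time = 3
  J2 runs 3 units, time = 6
  J3 runs 3 units, time = 9
  J1 runs 3 units, time = 12
  J1 runs 2 units, time = 14
Finish times: [14, 6, 9]
Average turnaround = 29/3 = 9.6667

9.6667


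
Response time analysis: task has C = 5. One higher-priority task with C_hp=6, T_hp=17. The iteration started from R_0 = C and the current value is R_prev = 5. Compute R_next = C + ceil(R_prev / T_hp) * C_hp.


R_next = C + ceil(R_prev / T_hp) * C_hp
ceil(5 / 17) = ceil(0.2941) = 1
Interference = 1 * 6 = 6
R_next = 5 + 6 = 11

11


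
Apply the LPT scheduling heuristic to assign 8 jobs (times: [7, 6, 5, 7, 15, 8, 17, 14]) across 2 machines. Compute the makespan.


Sort jobs in decreasing order (LPT): [17, 15, 14, 8, 7, 7, 6, 5]
Assign each job to the least loaded machine:
  Machine 1: jobs [17, 8, 7, 6], load = 38
  Machine 2: jobs [15, 14, 7, 5], load = 41
Makespan = max load = 41

41


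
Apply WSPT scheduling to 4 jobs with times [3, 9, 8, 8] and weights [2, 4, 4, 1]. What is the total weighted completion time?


Compute p/w ratios and sort ascending (WSPT): [(3, 2), (8, 4), (9, 4), (8, 1)]
Compute weighted completion times:
  Job (p=3,w=2): C=3, w*C=2*3=6
  Job (p=8,w=4): C=11, w*C=4*11=44
  Job (p=9,w=4): C=20, w*C=4*20=80
  Job (p=8,w=1): C=28, w*C=1*28=28
Total weighted completion time = 158

158


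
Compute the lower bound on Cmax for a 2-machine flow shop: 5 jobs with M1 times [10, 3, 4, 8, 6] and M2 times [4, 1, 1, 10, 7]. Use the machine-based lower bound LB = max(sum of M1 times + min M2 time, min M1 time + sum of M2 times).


LB1 = sum(M1 times) + min(M2 times) = 31 + 1 = 32
LB2 = min(M1 times) + sum(M2 times) = 3 + 23 = 26
Lower bound = max(LB1, LB2) = max(32, 26) = 32

32


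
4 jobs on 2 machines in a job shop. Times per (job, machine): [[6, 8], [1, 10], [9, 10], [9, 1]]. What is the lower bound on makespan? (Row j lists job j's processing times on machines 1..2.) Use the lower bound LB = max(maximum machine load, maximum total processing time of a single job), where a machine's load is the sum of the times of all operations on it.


Machine loads:
  Machine 1: 6 + 1 + 9 + 9 = 25
  Machine 2: 8 + 10 + 10 + 1 = 29
Max machine load = 29
Job totals:
  Job 1: 14
  Job 2: 11
  Job 3: 19
  Job 4: 10
Max job total = 19
Lower bound = max(29, 19) = 29

29


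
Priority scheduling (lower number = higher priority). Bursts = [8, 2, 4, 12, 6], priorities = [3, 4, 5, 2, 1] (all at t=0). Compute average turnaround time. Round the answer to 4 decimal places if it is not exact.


Sort by priority (ascending = highest first):
Order: [(1, 6), (2, 12), (3, 8), (4, 2), (5, 4)]
Completion times:
  Priority 1, burst=6, C=6
  Priority 2, burst=12, C=18
  Priority 3, burst=8, C=26
  Priority 4, burst=2, C=28
  Priority 5, burst=4, C=32
Average turnaround = 110/5 = 22.0

22.0


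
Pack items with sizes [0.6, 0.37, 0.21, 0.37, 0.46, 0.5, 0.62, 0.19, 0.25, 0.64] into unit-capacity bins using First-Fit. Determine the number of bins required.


Place items sequentially using First-Fit:
  Item 0.6 -> new Bin 1
  Item 0.37 -> Bin 1 (now 0.97)
  Item 0.21 -> new Bin 2
  Item 0.37 -> Bin 2 (now 0.58)
  Item 0.46 -> new Bin 3
  Item 0.5 -> Bin 3 (now 0.96)
  Item 0.62 -> new Bin 4
  Item 0.19 -> Bin 2 (now 0.77)
  Item 0.25 -> Bin 4 (now 0.87)
  Item 0.64 -> new Bin 5
Total bins used = 5

5


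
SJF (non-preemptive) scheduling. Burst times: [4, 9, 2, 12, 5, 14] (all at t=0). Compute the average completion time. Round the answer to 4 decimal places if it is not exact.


SJF order (ascending): [2, 4, 5, 9, 12, 14]
Completion times:
  Job 1: burst=2, C=2
  Job 2: burst=4, C=6
  Job 3: burst=5, C=11
  Job 4: burst=9, C=20
  Job 5: burst=12, C=32
  Job 6: burst=14, C=46
Average completion = 117/6 = 19.5

19.5


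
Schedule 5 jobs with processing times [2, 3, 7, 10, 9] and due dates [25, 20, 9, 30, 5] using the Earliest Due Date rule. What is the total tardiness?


Sort by due date (EDD order): [(9, 5), (7, 9), (3, 20), (2, 25), (10, 30)]
Compute completion times and tardiness:
  Job 1: p=9, d=5, C=9, tardiness=max(0,9-5)=4
  Job 2: p=7, d=9, C=16, tardiness=max(0,16-9)=7
  Job 3: p=3, d=20, C=19, tardiness=max(0,19-20)=0
  Job 4: p=2, d=25, C=21, tardiness=max(0,21-25)=0
  Job 5: p=10, d=30, C=31, tardiness=max(0,31-30)=1
Total tardiness = 12

12


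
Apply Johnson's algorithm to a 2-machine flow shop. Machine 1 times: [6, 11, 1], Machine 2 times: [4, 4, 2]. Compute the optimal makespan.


Apply Johnson's rule:
  Group 1 (a <= b): [(3, 1, 2)]
  Group 2 (a > b): [(1, 6, 4), (2, 11, 4)]
Optimal job order: [3, 1, 2]
Schedule:
  Job 3: M1 done at 1, M2 done at 3
  Job 1: M1 done at 7, M2 done at 11
  Job 2: M1 done at 18, M2 done at 22
Makespan = 22

22


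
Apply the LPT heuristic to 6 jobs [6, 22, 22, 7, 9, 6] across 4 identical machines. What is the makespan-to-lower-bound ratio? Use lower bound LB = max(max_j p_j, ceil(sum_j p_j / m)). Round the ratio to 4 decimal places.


LPT order: [22, 22, 9, 7, 6, 6]
Machine loads after assignment: [22, 22, 15, 13]
LPT makespan = 22
Lower bound = max(max_job, ceil(total/4)) = max(22, 18) = 22
Ratio = 22 / 22 = 1.0

1.0


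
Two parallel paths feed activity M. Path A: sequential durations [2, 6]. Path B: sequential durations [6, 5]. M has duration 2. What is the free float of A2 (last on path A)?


ES(A2) = sum of predecessors on chain A = 2
EF(A2) = ES + duration = 2 + 6 = 8
Successor of A2 is M. ES(M) = max(sum(A), sum(B)) = max(8, 11) = 11
Free float = ES(successor) - EF(current) = 11 - 8 = 3

3


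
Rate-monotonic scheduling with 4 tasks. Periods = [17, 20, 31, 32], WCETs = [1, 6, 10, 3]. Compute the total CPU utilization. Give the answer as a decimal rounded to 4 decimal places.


Compute individual utilizations (exact fractions):
  Task 1: C/T = 1/17 (approx. 0.0588)
  Task 2: C/T = 6/20 = 3/10 (approx. 0.3)
  Task 3: C/T = 10/31 (approx. 0.3226)
  Task 4: C/T = 3/32 (approx. 0.0938)
Total utilization U = 1/17 + 3/10 + 10/31 + 3/32 = 65361/84320
Rounded to 4 decimal places: U = 0.7752
RM (Liu & Layland) bound for 4 tasks = 0.756828; compare with U = 65361/84320 (approx. 0.775154)
bound < U <= 1, so the RM sufficient condition is not met (inconclusive; an exact test such as response-time analysis is needed).

0.7752


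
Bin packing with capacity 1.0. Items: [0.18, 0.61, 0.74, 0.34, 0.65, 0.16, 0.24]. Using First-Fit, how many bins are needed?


Place items sequentially using First-Fit:
  Item 0.18 -> new Bin 1
  Item 0.61 -> Bin 1 (now 0.79)
  Item 0.74 -> new Bin 2
  Item 0.34 -> new Bin 3
  Item 0.65 -> Bin 3 (now 0.99)
  Item 0.16 -> Bin 1 (now 0.95)
  Item 0.24 -> Bin 2 (now 0.98)
Total bins used = 3

3


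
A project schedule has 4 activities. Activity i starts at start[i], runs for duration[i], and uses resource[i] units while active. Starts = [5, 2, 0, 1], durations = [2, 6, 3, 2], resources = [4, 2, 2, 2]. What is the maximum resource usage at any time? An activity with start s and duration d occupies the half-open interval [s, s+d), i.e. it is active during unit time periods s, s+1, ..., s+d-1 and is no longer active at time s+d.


Each activity i is active on [start_i, start_i + duration_i).
Compute total resource usage per time slot:
  t=0: active resources = [2], total = 2
  t=1: active resources = [2, 2], total = 4
  t=2: active resources = [2, 2, 2], total = 6
  t=3: active resources = [2], total = 2
  t=4: active resources = [2], total = 2
  t=5: active resources = [4, 2], total = 6
  t=6: active resources = [4, 2], total = 6
  t=7: active resources = [2], total = 2
Peak resource demand = 6

6


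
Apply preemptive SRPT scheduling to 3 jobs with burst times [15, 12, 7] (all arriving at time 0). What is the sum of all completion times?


Since all jobs arrive at t=0, SRPT equals SPT ordering.
SPT order: [7, 12, 15]
Completion times:
  Job 1: p=7, C=7
  Job 2: p=12, C=19
  Job 3: p=15, C=34
Total completion time = 7 + 19 + 34 = 60

60


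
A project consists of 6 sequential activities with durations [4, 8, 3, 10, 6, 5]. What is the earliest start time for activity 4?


Activity 4 starts after activities 1 through 3 complete.
Predecessor durations: [4, 8, 3]
ES = 4 + 8 + 3 = 15

15


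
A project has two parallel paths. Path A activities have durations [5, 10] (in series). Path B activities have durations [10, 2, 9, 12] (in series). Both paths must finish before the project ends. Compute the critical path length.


Path A total = 5 + 10 = 15
Path B total = 10 + 2 + 9 + 12 = 33
Critical path = longest path = max(15, 33) = 33

33


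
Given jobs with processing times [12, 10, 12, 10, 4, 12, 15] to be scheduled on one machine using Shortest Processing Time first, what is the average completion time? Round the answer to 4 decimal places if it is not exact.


Sort jobs by processing time (SPT order): [4, 10, 10, 12, 12, 12, 15]
Compute completion times sequentially:
  Job 1: processing = 4, completes at 4
  Job 2: processing = 10, completes at 14
  Job 3: processing = 10, completes at 24
  Job 4: processing = 12, completes at 36
  Job 5: processing = 12, completes at 48
  Job 6: processing = 12, completes at 60
  Job 7: processing = 15, completes at 75
Sum of completion times = 261
Average completion time = 261/7 = 37.2857

37.2857


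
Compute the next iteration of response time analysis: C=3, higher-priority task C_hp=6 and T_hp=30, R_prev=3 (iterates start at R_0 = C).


R_next = C + ceil(R_prev / T_hp) * C_hp
ceil(3 / 30) = ceil(0.1) = 1
Interference = 1 * 6 = 6
R_next = 3 + 6 = 9

9


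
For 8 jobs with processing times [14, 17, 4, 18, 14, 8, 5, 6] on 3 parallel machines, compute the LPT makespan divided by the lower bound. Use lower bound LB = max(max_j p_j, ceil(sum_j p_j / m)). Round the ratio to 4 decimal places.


LPT order: [18, 17, 14, 14, 8, 6, 5, 4]
Machine loads after assignment: [29, 29, 28]
LPT makespan = 29
Lower bound = max(max_job, ceil(total/3)) = max(18, 29) = 29
Ratio = 29 / 29 = 1.0

1.0


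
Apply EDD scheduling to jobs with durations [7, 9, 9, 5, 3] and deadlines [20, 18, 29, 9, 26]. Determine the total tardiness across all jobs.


Sort by due date (EDD order): [(5, 9), (9, 18), (7, 20), (3, 26), (9, 29)]
Compute completion times and tardiness:
  Job 1: p=5, d=9, C=5, tardiness=max(0,5-9)=0
  Job 2: p=9, d=18, C=14, tardiness=max(0,14-18)=0
  Job 3: p=7, d=20, C=21, tardiness=max(0,21-20)=1
  Job 4: p=3, d=26, C=24, tardiness=max(0,24-26)=0
  Job 5: p=9, d=29, C=33, tardiness=max(0,33-29)=4
Total tardiness = 5

5


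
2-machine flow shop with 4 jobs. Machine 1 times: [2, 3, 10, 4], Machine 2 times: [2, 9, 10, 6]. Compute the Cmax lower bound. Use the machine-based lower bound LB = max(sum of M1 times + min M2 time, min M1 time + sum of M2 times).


LB1 = sum(M1 times) + min(M2 times) = 19 + 2 = 21
LB2 = min(M1 times) + sum(M2 times) = 2 + 27 = 29
Lower bound = max(LB1, LB2) = max(21, 29) = 29

29


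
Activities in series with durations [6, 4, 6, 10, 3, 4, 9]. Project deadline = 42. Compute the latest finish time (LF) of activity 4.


LF(activity 4) = deadline - sum of successor durations
Successors: activities 5 through 7 with durations [3, 4, 9]
Sum of successor durations = 16
LF = 42 - 16 = 26

26


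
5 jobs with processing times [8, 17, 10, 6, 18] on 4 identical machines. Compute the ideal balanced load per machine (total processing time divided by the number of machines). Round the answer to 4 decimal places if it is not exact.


Total processing time = 8 + 17 + 10 + 6 + 18 = 59
Number of machines = 4
Ideal balanced load = 59 / 4 = 14.75

14.75


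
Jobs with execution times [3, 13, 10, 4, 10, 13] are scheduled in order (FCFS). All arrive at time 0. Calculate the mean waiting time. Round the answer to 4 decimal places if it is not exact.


FCFS order (as given): [3, 13, 10, 4, 10, 13]
Waiting times:
  Job 1: wait = 0
  Job 2: wait = 3
  Job 3: wait = 16
  Job 4: wait = 26
  Job 5: wait = 30
  Job 6: wait = 40
Sum of waiting times = 115
Average waiting time = 115/6 = 19.1667

19.1667


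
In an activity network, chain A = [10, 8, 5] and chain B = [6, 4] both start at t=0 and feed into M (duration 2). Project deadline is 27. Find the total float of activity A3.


Forward pass: ES(A3) = sum of predecessors on chain A = 18
EF = ES + duration = 18 + 5 = 23
Backward pass: LF(M) = deadline = 27; LS(M) = 27 - 2 = 25
LF(A3) = LS(M) - sum(successors on chain A) = 25 - 0 = 25
LS = LF - duration = 25 - 5 = 20
Total float = LS - ES = 20 - 18 = 2

2


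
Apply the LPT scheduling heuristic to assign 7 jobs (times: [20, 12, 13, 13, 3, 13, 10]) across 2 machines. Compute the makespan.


Sort jobs in decreasing order (LPT): [20, 13, 13, 13, 12, 10, 3]
Assign each job to the least loaded machine:
  Machine 1: jobs [20, 13, 10], load = 43
  Machine 2: jobs [13, 13, 12, 3], load = 41
Makespan = max load = 43

43


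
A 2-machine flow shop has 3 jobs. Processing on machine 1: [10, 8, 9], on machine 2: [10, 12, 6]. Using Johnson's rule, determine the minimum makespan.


Apply Johnson's rule:
  Group 1 (a <= b): [(2, 8, 12), (1, 10, 10)]
  Group 2 (a > b): [(3, 9, 6)]
Optimal job order: [2, 1, 3]
Schedule:
  Job 2: M1 done at 8, M2 done at 20
  Job 1: M1 done at 18, M2 done at 30
  Job 3: M1 done at 27, M2 done at 36
Makespan = 36

36


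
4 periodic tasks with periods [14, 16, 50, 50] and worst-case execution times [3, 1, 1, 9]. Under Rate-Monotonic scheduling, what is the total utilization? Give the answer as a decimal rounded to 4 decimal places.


Compute individual utilizations (exact fractions):
  Task 1: C/T = 3/14 (approx. 0.2143)
  Task 2: C/T = 1/16 (approx. 0.0625)
  Task 3: C/T = 1/50 (approx. 0.02)
  Task 4: C/T = 9/50 (approx. 0.18)
Total utilization U = 3/14 + 1/16 + 1/50 + 9/50 = 267/560
Rounded to 4 decimal places: U = 0.4768
RM (Liu & Layland) bound for 4 tasks = 0.756828; compare with U = 267/560 (approx. 0.476786)
U <= bound, so schedulable by RM sufficient condition.

0.4768


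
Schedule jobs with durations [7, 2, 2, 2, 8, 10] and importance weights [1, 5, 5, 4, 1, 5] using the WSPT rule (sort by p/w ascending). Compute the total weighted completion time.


Compute p/w ratios and sort ascending (WSPT): [(2, 5), (2, 5), (2, 4), (10, 5), (7, 1), (8, 1)]
Compute weighted completion times:
  Job (p=2,w=5): C=2, w*C=5*2=10
  Job (p=2,w=5): C=4, w*C=5*4=20
  Job (p=2,w=4): C=6, w*C=4*6=24
  Job (p=10,w=5): C=16, w*C=5*16=80
  Job (p=7,w=1): C=23, w*C=1*23=23
  Job (p=8,w=1): C=31, w*C=1*31=31
Total weighted completion time = 188

188


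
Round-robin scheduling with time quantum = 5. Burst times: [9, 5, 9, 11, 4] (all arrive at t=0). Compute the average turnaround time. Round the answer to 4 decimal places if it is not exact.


Time quantum = 5
Execution trace:
  J1 runs 5 units, time = 5
  J2 runs 5 units, time = 10
  J3 runs 5 units, time = 15
  J4 runs 5 units, time = 20
  J5 runs 4 units, time = 24
  J1 runs 4 units, time = 28
  J3 runs 4 units, time = 32
  J4 runs 5 units, time = 37
  J4 runs 1 units, time = 38
Finish times: [28, 10, 32, 38, 24]
Average turnaround = 132/5 = 26.4

26.4


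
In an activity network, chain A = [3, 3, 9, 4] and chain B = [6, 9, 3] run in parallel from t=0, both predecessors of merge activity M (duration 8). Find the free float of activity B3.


ES(B3) = sum of predecessors on chain B = 15
EF(B3) = ES + duration = 15 + 3 = 18
Successor of B3 is M. ES(M) = max(sum(A), sum(B)) = max(19, 18) = 19
Free float = ES(successor) - EF(current) = 19 - 18 = 1

1


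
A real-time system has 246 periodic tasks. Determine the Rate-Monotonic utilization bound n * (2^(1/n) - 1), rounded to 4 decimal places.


Compute 2^(1/246) = 1.0028216448
Subtract 1: 1.0028216448 - 1 = 0.0028216448
Multiply by n: 246 * 0.0028216448 = 0.6941246208
Round to 4 dp: 0.6941

0.6941


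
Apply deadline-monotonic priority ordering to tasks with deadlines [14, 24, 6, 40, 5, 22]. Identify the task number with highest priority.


Sort tasks by relative deadline (ascending):
  Task 5: deadline = 5
  Task 3: deadline = 6
  Task 1: deadline = 14
  Task 6: deadline = 22
  Task 2: deadline = 24
  Task 4: deadline = 40
Priority order (highest first): [5, 3, 1, 6, 2, 4]
Highest priority task = 5

5


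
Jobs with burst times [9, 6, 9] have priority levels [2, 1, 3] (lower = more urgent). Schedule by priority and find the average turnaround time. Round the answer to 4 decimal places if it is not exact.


Sort by priority (ascending = highest first):
Order: [(1, 6), (2, 9), (3, 9)]
Completion times:
  Priority 1, burst=6, C=6
  Priority 2, burst=9, C=15
  Priority 3, burst=9, C=24
Average turnaround = 45/3 = 15.0

15.0


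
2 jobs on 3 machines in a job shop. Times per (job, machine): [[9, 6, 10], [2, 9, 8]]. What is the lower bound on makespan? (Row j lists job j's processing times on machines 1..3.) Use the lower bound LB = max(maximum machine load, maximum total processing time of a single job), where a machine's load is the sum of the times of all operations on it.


Machine loads:
  Machine 1: 9 + 2 = 11
  Machine 2: 6 + 9 = 15
  Machine 3: 10 + 8 = 18
Max machine load = 18
Job totals:
  Job 1: 25
  Job 2: 19
Max job total = 25
Lower bound = max(18, 25) = 25

25


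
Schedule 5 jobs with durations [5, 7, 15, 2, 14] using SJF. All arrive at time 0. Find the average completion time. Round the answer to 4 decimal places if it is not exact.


SJF order (ascending): [2, 5, 7, 14, 15]
Completion times:
  Job 1: burst=2, C=2
  Job 2: burst=5, C=7
  Job 3: burst=7, C=14
  Job 4: burst=14, C=28
  Job 5: burst=15, C=43
Average completion = 94/5 = 18.8

18.8


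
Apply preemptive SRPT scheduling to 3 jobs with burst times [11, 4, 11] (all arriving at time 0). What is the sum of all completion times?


Since all jobs arrive at t=0, SRPT equals SPT ordering.
SPT order: [4, 11, 11]
Completion times:
  Job 1: p=4, C=4
  Job 2: p=11, C=15
  Job 3: p=11, C=26
Total completion time = 4 + 15 + 26 = 45

45


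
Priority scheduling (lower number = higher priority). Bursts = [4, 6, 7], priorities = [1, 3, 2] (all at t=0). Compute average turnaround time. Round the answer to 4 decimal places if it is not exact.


Sort by priority (ascending = highest first):
Order: [(1, 4), (2, 7), (3, 6)]
Completion times:
  Priority 1, burst=4, C=4
  Priority 2, burst=7, C=11
  Priority 3, burst=6, C=17
Average turnaround = 32/3 = 10.6667

10.6667


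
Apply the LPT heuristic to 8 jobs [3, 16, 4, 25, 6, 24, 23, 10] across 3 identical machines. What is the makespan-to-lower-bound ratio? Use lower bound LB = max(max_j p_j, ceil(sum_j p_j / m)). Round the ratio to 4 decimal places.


LPT order: [25, 24, 23, 16, 10, 6, 4, 3]
Machine loads after assignment: [35, 37, 39]
LPT makespan = 39
Lower bound = max(max_job, ceil(total/3)) = max(25, 37) = 37
Ratio = 39 / 37 = 1.0541

1.0541


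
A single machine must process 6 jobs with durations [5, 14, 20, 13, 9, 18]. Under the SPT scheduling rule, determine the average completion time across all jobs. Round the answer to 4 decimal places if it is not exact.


Sort jobs by processing time (SPT order): [5, 9, 13, 14, 18, 20]
Compute completion times sequentially:
  Job 1: processing = 5, completes at 5
  Job 2: processing = 9, completes at 14
  Job 3: processing = 13, completes at 27
  Job 4: processing = 14, completes at 41
  Job 5: processing = 18, completes at 59
  Job 6: processing = 20, completes at 79
Sum of completion times = 225
Average completion time = 225/6 = 37.5

37.5


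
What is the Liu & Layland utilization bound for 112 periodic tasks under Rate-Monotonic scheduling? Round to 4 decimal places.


Compute 2^(1/112) = 1.0062080044
Subtract 1: 1.0062080044 - 1 = 0.0062080044
Multiply by n: 112 * 0.0062080044 = 0.6952964928
Round to 4 dp: 0.6953

0.6953


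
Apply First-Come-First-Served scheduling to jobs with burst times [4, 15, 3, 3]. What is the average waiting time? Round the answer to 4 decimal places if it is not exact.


FCFS order (as given): [4, 15, 3, 3]
Waiting times:
  Job 1: wait = 0
  Job 2: wait = 4
  Job 3: wait = 19
  Job 4: wait = 22
Sum of waiting times = 45
Average waiting time = 45/4 = 11.25

11.25


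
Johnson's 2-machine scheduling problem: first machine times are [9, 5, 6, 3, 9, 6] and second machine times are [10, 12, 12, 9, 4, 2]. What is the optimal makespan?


Apply Johnson's rule:
  Group 1 (a <= b): [(4, 3, 9), (2, 5, 12), (3, 6, 12), (1, 9, 10)]
  Group 2 (a > b): [(5, 9, 4), (6, 6, 2)]
Optimal job order: [4, 2, 3, 1, 5, 6]
Schedule:
  Job 4: M1 done at 3, M2 done at 12
  Job 2: M1 done at 8, M2 done at 24
  Job 3: M1 done at 14, M2 done at 36
  Job 1: M1 done at 23, M2 done at 46
  Job 5: M1 done at 32, M2 done at 50
  Job 6: M1 done at 38, M2 done at 52
Makespan = 52

52


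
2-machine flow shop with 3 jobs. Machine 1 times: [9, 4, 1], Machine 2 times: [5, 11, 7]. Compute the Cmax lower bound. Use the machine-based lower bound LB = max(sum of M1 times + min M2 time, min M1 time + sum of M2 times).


LB1 = sum(M1 times) + min(M2 times) = 14 + 5 = 19
LB2 = min(M1 times) + sum(M2 times) = 1 + 23 = 24
Lower bound = max(LB1, LB2) = max(19, 24) = 24

24


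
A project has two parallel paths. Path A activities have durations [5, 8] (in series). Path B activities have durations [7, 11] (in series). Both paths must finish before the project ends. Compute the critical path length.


Path A total = 5 + 8 = 13
Path B total = 7 + 11 = 18
Critical path = longest path = max(13, 18) = 18

18


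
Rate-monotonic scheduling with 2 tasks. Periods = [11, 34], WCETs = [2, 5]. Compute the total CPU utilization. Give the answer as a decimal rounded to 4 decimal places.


Compute individual utilizations (exact fractions):
  Task 1: C/T = 2/11 (approx. 0.1818)
  Task 2: C/T = 5/34 (approx. 0.1471)
Total utilization U = 2/11 + 5/34 = 123/374
Rounded to 4 decimal places: U = 0.3289
RM (Liu & Layland) bound for 2 tasks = 0.828427; compare with U = 123/374 (approx. 0.328877)
U <= bound, so schedulable by RM sufficient condition.

0.3289
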